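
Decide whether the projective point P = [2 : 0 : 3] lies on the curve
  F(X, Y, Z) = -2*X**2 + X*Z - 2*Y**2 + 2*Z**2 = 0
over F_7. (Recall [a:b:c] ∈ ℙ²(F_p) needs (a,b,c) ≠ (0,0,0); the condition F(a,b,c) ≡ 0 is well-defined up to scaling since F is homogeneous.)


F(2,0,3) ≡ 2 (mod 7); P is NOT on the curve.

Evaluate F(2, 0, 3) term-by-term (mod 7).
  -2*X**2 ↦ -2·4·1·1 = -8
  X*Z ↦ 1·2·1·3 = 6
  -2*Y**2 ↦ -2·1·0·1 = 0
  2*Z**2 ↦ 2·1·1·9 = 18
Sum: F(2, 0, 3) = (-8) + (6) + (0) + (18) = 16.
Reducing mod 7: 16 ≡ 2 (mod 7).
Since F(a, b, c) ≡ 2 ≠ 0 (mod 7), P does NOT lie on the curve.


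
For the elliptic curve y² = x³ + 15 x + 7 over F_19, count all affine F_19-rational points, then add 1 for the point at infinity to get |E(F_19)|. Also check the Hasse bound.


Affine points = {(0, 8), (0, 11), (1, 2), (1, 17), (2, 8), (2, 11), (4, 6), (4, 13), (5, 6), (5, 13), (6, 3), (6, 16), (9, 4), (9, 15), (10, 6), (10, 13), (13, 9), (13, 10), (14, 4), (14, 15), (15, 4), (15, 15), (16, 7), (16, 12), (17, 8), (17, 11)}; affine count = 26; |E(F_19)| = 27.

Discriminant check: Δ ∝ 4a³ + 27b² = 4·15³ + 27·7² = 4·3375 + 27·49 ≡ 3 (mod 19). Nonzero ⇒ E is nonsingular.
For each x ∈ F_19, compute rhs = x³ + 15·x + 7 mod 19, then count y ∈ F_19 with y² ≡ rhs.
  x = 0: rhs = 7, matching y values: 8, 11 (2 points).
  x = 1: rhs = 4, matching y values: 2, 17 (2 points).
  x = 2: rhs = 7, matching y values: 8, 11 (2 points).
  x = 3: rhs = 3, matching y values: none (0 points).
  x = 4: rhs = 17, matching y values: 6, 13 (2 points).
  x = 5: rhs = 17, matching y values: 6, 13 (2 points).
  x = 6: rhs = 9, matching y values: 3, 16 (2 points).
  x = 7: rhs = 18, matching y values: none (0 points).
  x = 8: rhs = 12, matching y values: none (0 points).
  x = 9: rhs = 16, matching y values: 4, 15 (2 points).
  x = 10: rhs = 17, matching y values: 6, 13 (2 points).
  x = 11: rhs = 2, matching y values: none (0 points).
  x = 12: rhs = 15, matching y values: none (0 points).
  x = 13: rhs = 5, matching y values: 9, 10 (2 points).
  x = 14: rhs = 16, matching y values: 4, 15 (2 points).
  x = 15: rhs = 16, matching y values: 4, 15 (2 points).
  x = 16: rhs = 11, matching y values: 7, 12 (2 points).
  x = 17: rhs = 7, matching y values: 8, 11 (2 points).
  x = 18: rhs = 10, matching y values: none (0 points).
Total affine count: 26.
Full point count |E(F_19)| = 26 + 1 = 27.
Hasse bound: |27 − (19+1)| = |7| = 7 ≤ 2√19 ≈ 8.7178 ✓.


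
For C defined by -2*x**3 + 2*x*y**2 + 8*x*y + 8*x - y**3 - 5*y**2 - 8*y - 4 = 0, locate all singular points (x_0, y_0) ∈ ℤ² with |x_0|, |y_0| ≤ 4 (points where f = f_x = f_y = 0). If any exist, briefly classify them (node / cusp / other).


Singular points: {(0, -2)}; classification: cusp.

Compute partial derivatives:
  f_x = -6*x**2 + 2*y**2 + 8*y + 8.
  f_y = 4*x*y + 8*x - 3*y**2 - 10*y - 8.
Scan x_0 ∈ {−4, ..., 4}. For each x_0, f_y(x_0, y) is a polynomial in y; find its integer roots y ∈ {−4, ..., 4}, then test f_x and f at those candidates.
  x = -4: f_y(-4, y) = -3*y**2 - 26*y - 40; vanishes at y ∈ {-2}. (-4, -2): f_x = -96 ≠ 0.
  x = -3: f_y(-3, y) = -3*y**2 - 22*y - 32; vanishes at y ∈ {-2}. (-3, -2): f_x = -54 ≠ 0.
  x = -2: f_y(-2, y) = -3*y**2 - 18*y - 24; vanishes at y ∈ {-4, -2}. (-2, -4): f_x = -16 ≠ 0; (-2, -2): f_x = -24 ≠ 0.
  x = -1: f_y(-1, y) = -3*y**2 - 14*y - 16; vanishes at y ∈ {-2}. (-1, -2): f_x = -6 ≠ 0.
  x = 0: f_y(0, y) = -3*y**2 - 10*y - 8; vanishes at y ∈ {-2}. (0, -2): f_x = 0, f = 0 — SINGULAR.
  x = 1: f_y(1, y) = -3*y**2 - 6*y; vanishes at y ∈ {-2, 0}. (1, -2): f_x = -6 ≠ 0; (1, 0): f_x = 2 ≠ 0.
  x = 2: f_y(2, y) = -3*y**2 - 2*y + 8; vanishes at y ∈ {-2}. (2, -2): f_x = -24 ≠ 0.
  x = 3: f_y(3, y) = -3*y**2 + 2*y + 16; vanishes at y ∈ {-2}. (3, -2): f_x = -54 ≠ 0.
  x = 4: f_y(4, y) = -3*y**2 + 6*y + 24; vanishes at y ∈ {-2, 4}. (4, -2): f_x = -96 ≠ 0; (4, 4): f_x = -24 ≠ 0.
Only singular point on the grid: (0, -2).
Classify: substitute x = 0 + u, y = -2 + v and expand: f = -2*u**3 + 2*u*v**2 - v**3 + v**2.
No constant or linear terms (consistent with a singular point). Quadratic part: v**2. Cubic part: -2*u**3 + 2*u*v**2 - v**3.
The quadratic part v**2 is a perfect square, so there is a single (double) tangent line v = 0, i.e. y = -2. Restricting the cubic part to that line (v = 0) leaves -2*u**3 ≠ 0, so f is not divisible by v and the branch is v² ≈ 2*u**3 to lowest order — this is a cusp.
Classification: cusp.


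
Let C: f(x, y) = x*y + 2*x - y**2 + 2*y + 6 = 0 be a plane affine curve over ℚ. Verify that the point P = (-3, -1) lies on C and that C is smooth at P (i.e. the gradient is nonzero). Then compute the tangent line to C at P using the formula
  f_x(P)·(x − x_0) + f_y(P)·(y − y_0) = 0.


Tangent line at P: x + y + 4 = 0.

Step 1: f(-3, -1) = 0, so P lies on C.
Step 2: partial derivatives
  f_x(x, y) = y + 2, f_y(x, y) = x - 2*y + 2.
  f_x(P) = 1, f_y(P) = 1 (gradient nonzero, so P is smooth).
Step 3: tangent line at P: 1·(x − -3) + 1·(y − -1) = 0.
Expanding: x + y + 4 = 0.


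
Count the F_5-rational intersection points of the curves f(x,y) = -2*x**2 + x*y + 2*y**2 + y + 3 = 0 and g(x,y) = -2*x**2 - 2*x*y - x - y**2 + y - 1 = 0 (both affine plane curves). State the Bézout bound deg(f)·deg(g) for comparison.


Common zeros: {(2, 1)}; count = 1; Bézout bound = 4.

deg(f) = 2, deg(g) = 2, so Bézout bound = 4.
Scan x ∈ F_5. For each x, list the y ∈ F_5 with f(x, y) ≡ 0 and those with g(x, y) ≡ 0 (mod 5); the common zeros in that column are the intersection.
  x = 0: f ≡ 0 at y ∈ ∅; g ≡ 0 at y ∈ ∅; common: ∅.
  x = 1: f ≡ 0 at y ∈ {1, 3}; g ≡ 0 at y ∈ {2}; common: ∅.
  x = 2: f ≡ 0 at y ∈ {0, 1}; g ≡ 0 at y ∈ {1}; common: {1}.
  x = 3: f ≡ 0 at y ∈ {0, 3}; g ≡ 0 at y ∈ ∅; common: ∅.
  x = 4: f ≡ 0 at y ∈ ∅; g ≡ 0 at y ∈ {1, 2}; common: ∅.
Collecting: common zeros = {(2, 1)}, so the count is 1.
Comparison with the Bézout bound: 1 ≤ 4 = deg(f)·deg(g), as expected for curves with no common component (the affine F_5-count falls short of the bound because intersections may lie at infinity, over extension fields, or carry multiplicity).


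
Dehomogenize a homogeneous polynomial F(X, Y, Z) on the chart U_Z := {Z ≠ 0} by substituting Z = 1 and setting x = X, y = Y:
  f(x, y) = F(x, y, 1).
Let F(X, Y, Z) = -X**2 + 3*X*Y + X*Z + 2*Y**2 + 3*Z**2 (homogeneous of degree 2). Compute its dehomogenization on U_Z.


f(x, y) = -x**2 + 3*x*y + x + 2*y**2 + 3

On U_Z we set Z = 1. Each monomial c·X^i·Y^j·Z^k in F becomes c·x^i·y^j·1^k = c·x^i·y^j.
Substituting Z = 1: F(X, Y, 1) = -x**2 + 3*x*y + x + 2*y**2 + 3.
Note: deg(f) ≤ deg(F) = 2; strict inequality happens when F is divisible by Z (lost terms).


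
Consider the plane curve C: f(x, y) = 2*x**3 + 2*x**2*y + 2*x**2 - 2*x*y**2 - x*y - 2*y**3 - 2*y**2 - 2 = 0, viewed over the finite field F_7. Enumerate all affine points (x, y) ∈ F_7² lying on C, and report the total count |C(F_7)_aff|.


Affine F_7-points: {(1, 2), (1, 5), (3, 0), (3, 4), (3, 6), (4, 3), (5, 1)}; count = 7.

For each of the 49 pairs (x, y) ∈ F_7², evaluate f(x, y) mod 7. Record the zeros.
  x = 0: [0↦5, 1↦1, 2↦2, 3↦3, 4↦6, 5↦6, 6↦5]  zeros at y ∈ ∅
  x = 1: [0↦2, 1↦4, 2↦0, 3↦6, 4↦3, 5↦0, 6↦6]  zeros at y ∈ {2, 5}
  x = 2: [0↦1, 1↦6, 2↦1, 3↦2, 4↦4, 5↦2, 6↦5]  zeros at y ∈ ∅
  x = 3: [0↦0, 1↦5, 2↦3, 3↦3, 4↦0, 5↦3, 6↦0]  zeros at y ∈ {0, 4, 6}
  x = 4: [0↦4, 1↦6, 2↦4, 3↦0, 4↦3, 5↦1, 6↦3]  zeros at y ∈ {3}
  x = 5: [0↦4, 1↦0, 2↦2, 3↦5, 4↦4, 5↦1, 6↦5]  zeros at y ∈ {1}
  x = 6: [0↦5, 1↦6, 2↦2, 3↦2, 4↦1, 5↦1, 6↦4]  zeros at y ∈ ∅
Collecting zeros: affine points = {(1, 2), (1, 5), (3, 0), (3, 4), (3, 6), (4, 3), (5, 1)}.
Total count |C(F_7)_aff| = 7.


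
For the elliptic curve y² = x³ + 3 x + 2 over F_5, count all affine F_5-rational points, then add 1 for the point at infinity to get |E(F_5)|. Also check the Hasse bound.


Affine points = {(1, 1), (1, 4), (2, 1), (2, 4)}; affine count = 4; |E(F_5)| = 5.

Discriminant check: Δ ∝ 4a³ + 27b² = 4·3³ + 27·2² = 4·27 + 27·4 ≡ 1 (mod 5). Nonzero ⇒ E is nonsingular.
For each x ∈ F_5, compute rhs = x³ + 3·x + 2 mod 5, then count y ∈ F_5 with y² ≡ rhs.
  x = 0: rhs = 2, matching y values: none (0 points).
  x = 1: rhs = 1, matching y values: 1, 4 (2 points).
  x = 2: rhs = 1, matching y values: 1, 4 (2 points).
  x = 3: rhs = 3, matching y values: none (0 points).
  x = 4: rhs = 3, matching y values: none (0 points).
Total affine count: 4.
Full point count |E(F_5)| = 4 + 1 = 5.
Hasse bound: |5 − (5+1)| = |-1| = 1 ≤ 2√5 ≈ 4.4721 ✓.


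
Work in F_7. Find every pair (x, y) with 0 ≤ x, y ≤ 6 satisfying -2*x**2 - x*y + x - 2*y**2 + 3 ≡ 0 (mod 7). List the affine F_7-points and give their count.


Affine F_7-points: {(2, 1), (2, 5), (3, 4), (3, 5), (5, 0), (5, 1), (6, 0), (6, 4)}; count = 8.

For each of the 49 pairs (x, y) ∈ F_7², evaluate f(x, y) mod 7. Record the zeros.
  x = 0: [0↦3, 1↦1, 2↦2, 3↦6, 4↦6, 5↦2, 6↦1]  zeros at y ∈ ∅
  x = 1: [0↦2, 1↦6, 2↦6, 3↦2, 4↦1, 5↦3, 6↦1]  zeros at y ∈ ∅
  x = 2: [0↦4, 1↦0, 2↦6, 3↦1, 4↦6, 5↦0, 6↦4]  zeros at y ∈ {1, 5}
  x = 3: [0↦2, 1↦4, 2↦2, 3↦3, 4↦0, 5↦0, 6↦3]  zeros at y ∈ {4, 5}
  x = 4: [0↦3, 1↦4, 2↦1, 3↦1, 4↦4, 5↦3, 6↦5]  zeros at y ∈ ∅
  x = 5: [0↦0, 1↦0, 2↦3, 3↦2, 4↦4, 5↦2, 6↦3]  zeros at y ∈ {0, 1}
  x = 6: [0↦0, 1↦6, 2↦1, 3↦6, 4↦0, 5↦4, 6↦4]  zeros at y ∈ {0, 4}
Collecting zeros: affine points = {(2, 1), (2, 5), (3, 4), (3, 5), (5, 0), (5, 1), (6, 0), (6, 4)}.
Total count |C(F_7)_aff| = 8.


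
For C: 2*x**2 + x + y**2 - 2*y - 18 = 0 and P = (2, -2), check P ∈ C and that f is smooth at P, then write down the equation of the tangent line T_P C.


Tangent line at P: 9*x - 6*y - 30 = 0.

Step 1: f(2, -2) = 0, so P lies on C.
Step 2: partial derivatives
  f_x(x, y) = 4*x + 1, f_y(x, y) = 2*y - 2.
  f_x(P) = 9, f_y(P) = -6 (gradient nonzero, so P is smooth).
Step 3: tangent line at P: 9·(x − 2) + -6·(y − -2) = 0.
Expanding: 9*x - 6*y - 30 = 0.


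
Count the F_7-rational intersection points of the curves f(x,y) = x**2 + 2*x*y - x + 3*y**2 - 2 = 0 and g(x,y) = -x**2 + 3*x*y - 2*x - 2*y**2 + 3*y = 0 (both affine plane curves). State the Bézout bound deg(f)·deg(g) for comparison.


Common zeros: ∅; count = 0; Bézout bound = 4.

deg(f) = 2, deg(g) = 2, so Bézout bound = 4.
Scan x ∈ F_7. For each x, list the y ∈ F_7 with f(x, y) ≡ 0 and those with g(x, y) ≡ 0 (mod 7); the common zeros in that column are the intersection.
  x = 0: f ≡ 0 at y ∈ ∅; g ≡ 0 at y ∈ {0, 5}; common: ∅.
  x = 1: f ≡ 0 at y ∈ {2}; g ≡ 0 at y ∈ ∅; common: ∅.
  x = 2: f ≡ 0 at y ∈ {0, 1}; g ≡ 0 at y ∈ ∅; common: ∅.
  x = 3: f ≡ 0 at y ∈ {2, 3}; g ≡ 0 at y ∈ ∅; common: ∅.
  x = 4: f ≡ 0 at y ∈ {1}; g ≡ 0 at y ∈ ∅; common: ∅.
  x = 5: f ≡ 0 at y ∈ ∅; g ≡ 0 at y ∈ {0, 2}; common: ∅.
  x = 6: f ≡ 0 at y ∈ {0, 3}; g ≡ 0 at y ∈ {2, 5}; common: ∅.
Collecting: common zeros = ∅, so the count is 0.
Comparison with the Bézout bound: 0 ≤ 4 = deg(f)·deg(g), as expected for curves with no common component (the affine F_7-count falls short of the bound because intersections may lie at infinity, over extension fields, or carry multiplicity).


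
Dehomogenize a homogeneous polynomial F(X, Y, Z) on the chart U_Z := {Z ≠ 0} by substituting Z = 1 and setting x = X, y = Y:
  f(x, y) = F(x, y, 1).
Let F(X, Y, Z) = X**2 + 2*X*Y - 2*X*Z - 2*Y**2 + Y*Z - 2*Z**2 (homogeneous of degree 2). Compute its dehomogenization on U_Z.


f(x, y) = x**2 + 2*x*y - 2*x - 2*y**2 + y - 2

On U_Z we set Z = 1. Each monomial c·X^i·Y^j·Z^k in F becomes c·x^i·y^j·1^k = c·x^i·y^j.
Substituting Z = 1: F(X, Y, 1) = x**2 + 2*x*y - 2*x - 2*y**2 + y - 2.
Note: deg(f) ≤ deg(F) = 2; strict inequality happens when F is divisible by Z (lost terms).


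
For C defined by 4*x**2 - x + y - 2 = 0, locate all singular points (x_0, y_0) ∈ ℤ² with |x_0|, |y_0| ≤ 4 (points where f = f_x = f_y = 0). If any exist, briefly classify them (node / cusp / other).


No singular points in the scanned grid; C is smooth there.

Compute partial derivatives:
  f_x = 8*x - 1.
  f_y = 1.
f_y = 1 is a nonzero constant, so f_y never vanishes: no point (x, y) can satisfy f = f_x = f_y = 0. In particular no (x, y) ∈ {−4, ..., 4}² is singular; the curve is smooth.


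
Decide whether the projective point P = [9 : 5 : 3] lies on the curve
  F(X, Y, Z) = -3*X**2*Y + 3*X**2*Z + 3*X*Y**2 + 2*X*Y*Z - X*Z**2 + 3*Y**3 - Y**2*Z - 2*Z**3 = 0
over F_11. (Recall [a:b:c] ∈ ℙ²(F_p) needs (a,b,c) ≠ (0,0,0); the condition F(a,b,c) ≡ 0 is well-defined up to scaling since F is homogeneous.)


F(9,5,3) ≡ 8 (mod 11); P is NOT on the curve.

Evaluate F(9, 5, 3) term-by-term (mod 11).
  -3*X**2*Y ↦ -3·81·5·1 = -1215
  3*X**2*Z ↦ 3·81·1·3 = 729
  3*X*Y**2 ↦ 3·9·25·1 = 675
  2*X*Y*Z ↦ 2·9·5·3 = 270
  -X*Z**2 ↦ -1·9·1·9 = -81
  3*Y**3 ↦ 3·1·125·1 = 375
  -Y**2*Z ↦ -1·1·25·3 = -75
  -2*Z**3 ↦ -2·1·1·27 = -54
Sum: F(9, 5, 3) = (-1215) + (729) + (675) + (270) + (-81) + (375) + (-75) + (-54) = 624.
Reducing mod 11: 624 ≡ 8 (mod 11).
Since F(a, b, c) ≡ 8 ≠ 0 (mod 11), P does NOT lie on the curve.


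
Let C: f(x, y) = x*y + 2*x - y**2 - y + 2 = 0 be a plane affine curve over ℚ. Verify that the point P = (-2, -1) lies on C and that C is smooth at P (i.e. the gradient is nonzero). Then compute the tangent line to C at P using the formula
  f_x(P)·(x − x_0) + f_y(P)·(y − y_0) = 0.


Tangent line at P: x - y + 1 = 0.

Step 1: f(-2, -1) = 0, so P lies on C.
Step 2: partial derivatives
  f_x(x, y) = y + 2, f_y(x, y) = x - 2*y - 1.
  f_x(P) = 1, f_y(P) = -1 (gradient nonzero, so P is smooth).
Step 3: tangent line at P: 1·(x − -2) + -1·(y − -1) = 0.
Expanding: x - y + 1 = 0.


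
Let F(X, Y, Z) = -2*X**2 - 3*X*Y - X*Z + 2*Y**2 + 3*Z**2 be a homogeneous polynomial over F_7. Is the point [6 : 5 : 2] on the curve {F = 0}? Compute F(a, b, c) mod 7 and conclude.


F(6,5,2) ≡ 0 (mod 7); P is on the curve.

Evaluate F(6, 5, 2) term-by-term (mod 7).
  -2*X**2 ↦ -2·36·1·1 = -72
  -3*X*Y ↦ -3·6·5·1 = -90
  -X*Z ↦ -1·6·1·2 = -12
  2*Y**2 ↦ 2·1·25·1 = 50
  3*Z**2 ↦ 3·1·1·4 = 12
Sum: F(6, 5, 2) = (-72) + (-90) + (-12) + (50) + (12) = -112.
Reducing mod 7: -112 ≡ 0 (mod 7).
Since F(a, b, c) ≡ 0 (mod 7), P lies on the curve.


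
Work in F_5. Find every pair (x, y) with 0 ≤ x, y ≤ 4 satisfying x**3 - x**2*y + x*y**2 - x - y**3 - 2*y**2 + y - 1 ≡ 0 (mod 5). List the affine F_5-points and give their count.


Affine F_5-points: {(0, 2), (2, 0), (3, 1), (4, 1), (4, 3)}; count = 5.

For each of the 25 pairs (x, y) ∈ F_5², evaluate f(x, y) mod 5. Record the zeros.
  x = 0: [0↦4, 1↦2, 2↦0, 3↦2, 4↦2]  zeros at y ∈ {2}
  x = 1: [0↦4, 1↦2, 2↦2, 3↦3, 4↦4]  zeros at y ∈ ∅
  x = 2: [0↦0, 1↦1, 2↦1, 3↦4, 4↦4]  zeros at y ∈ {0}
  x = 3: [0↦3, 1↦0, 2↦3, 3↦1, 4↦3]  zeros at y ∈ {1}
  x = 4: [0↦4, 1↦0, 2↦4, 3↦0, 4↦2]  zeros at y ∈ {1, 3}
Collecting zeros: affine points = {(0, 2), (2, 0), (3, 1), (4, 1), (4, 3)}.
Total count |C(F_5)_aff| = 5.


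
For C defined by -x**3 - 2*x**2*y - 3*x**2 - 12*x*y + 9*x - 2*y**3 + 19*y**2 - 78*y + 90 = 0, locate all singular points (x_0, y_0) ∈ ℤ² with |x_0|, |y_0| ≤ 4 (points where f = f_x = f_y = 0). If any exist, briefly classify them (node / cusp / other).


Singular points: {(-3, 3)}; classification: cusp.

Compute partial derivatives:
  f_x = -3*x**2 - 4*x*y - 6*x - 12*y + 9.
  f_y = -2*x**2 - 12*x - 6*y**2 + 38*y - 78.
Scan x_0 ∈ {−4, ..., 4}. For each x_0, f_y(x_0, y) is a polynomial in y; find its integer roots y ∈ {−4, ..., 4}, then test f_x and f at those candidates.
  x = -4: f_y(-4, y) = -6*y**2 + 38*y - 62; no integer root y with |y| ≤ 4.
  x = -3: f_y(-3, y) = -6*y**2 + 38*y - 60; vanishes at y ∈ {3}. (-3, 3): f_x = 0, f = 0 — SINGULAR.
  x = -2: f_y(-2, y) = -6*y**2 + 38*y - 62; no integer root y with |y| ≤ 4.
  x = -1: f_y(-1, y) = -6*y**2 + 38*y - 68; no integer root y with |y| ≤ 4.
  x = 0: f_y(0, y) = -6*y**2 + 38*y - 78; no integer root y with |y| ≤ 4.
  x = 1: f_y(1, y) = -6*y**2 + 38*y - 92; no integer root y with |y| ≤ 4.
  x = 2: f_y(2, y) = -6*y**2 + 38*y - 110; no integer root y with |y| ≤ 4.
  x = 3: f_y(3, y) = -6*y**2 + 38*y - 132; no integer root y with |y| ≤ 4.
  x = 4: f_y(4, y) = -6*y**2 + 38*y - 158; no integer root y with |y| ≤ 4.
Only singular point on the grid: (-3, 3).
Classify: substitute x = -3 + u, y = 3 + v and expand: f = -u**3 - 2*u**2*v - 2*v**3 + v**2.
No constant or linear terms (consistent with a singular point). Quadratic part: v**2. Cubic part: -u**3 - 2*u**2*v - 2*v**3.
The quadratic part v**2 is a perfect square, so there is a single (double) tangent line v = 0, i.e. y = 3. Restricting the cubic part to that line (v = 0) leaves -u**3 ≠ 0, so f is not divisible by v and the branch is v² ≈ u**3 to lowest order — this is a cusp.
Classification: cusp.


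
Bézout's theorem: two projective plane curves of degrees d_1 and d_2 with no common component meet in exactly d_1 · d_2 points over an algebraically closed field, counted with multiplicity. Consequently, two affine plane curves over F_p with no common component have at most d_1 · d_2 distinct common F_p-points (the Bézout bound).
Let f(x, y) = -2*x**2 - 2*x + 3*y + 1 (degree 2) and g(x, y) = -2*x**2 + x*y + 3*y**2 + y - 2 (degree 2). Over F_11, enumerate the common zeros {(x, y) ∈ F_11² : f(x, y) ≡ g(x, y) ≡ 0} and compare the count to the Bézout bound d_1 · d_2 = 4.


Common zeros: {(3, 4), (10, 7)}; count = 2; Bézout bound = 4.

deg(f) = 2, deg(g) = 2, so Bézout bound = 4.
Scan x ∈ F_11. For each x, list the y ∈ F_11 with f(x, y) ≡ 0 and those with g(x, y) ≡ 0 (mod 11); the common zeros in that column are the intersection.
  x = 0: f ≡ 0 at y ∈ {7}; g ≡ 0 at y ∈ {8, 10}; common: ∅.
  x = 1: f ≡ 0 at y ∈ {1}; g ≡ 0 at y ∈ ∅; common: ∅.
  x = 2: f ≡ 0 at y ∈ {0}; g ≡ 0 at y ∈ ∅; common: ∅.
  x = 3: f ≡ 0 at y ∈ {4}; g ≡ 0 at y ∈ {2, 4}; common: {4}.
  x = 4: f ≡ 0 at y ∈ {2}; g ≡ 0 at y ∈ {5, 8}; common: ∅.
  x = 5: f ≡ 0 at y ∈ {5}; g ≡ 0 at y ∈ {10}; common: ∅.
  x = 6: f ≡ 0 at y ∈ {2}; g ≡ 0 at y ∈ ∅; common: ∅.
  x = 7: f ≡ 0 at y ∈ {4}; g ≡ 0 at y ∈ ∅; common: ∅.
  x = 8: f ≡ 0 at y ∈ {0}; g ≡ 0 at y ∈ ∅; common: ∅.
  x = 9: f ≡ 0 at y ∈ {1}; g ≡ 0 at y ∈ {2}; common: ∅.
  x = 10: f ≡ 0 at y ∈ {7}; g ≡ 0 at y ∈ {4, 7}; common: {7}.
Collecting: common zeros = {(3, 4), (10, 7)}, so the count is 2.
Comparison with the Bézout bound: 2 ≤ 4 = deg(f)·deg(g), as expected for curves with no common component (the affine F_11-count falls short of the bound because intersections may lie at infinity, over extension fields, or carry multiplicity).


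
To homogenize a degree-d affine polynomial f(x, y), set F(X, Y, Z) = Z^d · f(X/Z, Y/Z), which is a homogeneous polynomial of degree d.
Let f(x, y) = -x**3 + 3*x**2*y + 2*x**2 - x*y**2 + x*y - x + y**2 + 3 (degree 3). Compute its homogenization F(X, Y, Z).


F(X, Y, Z) = -X**3 + 3*X**2*Y + 2*X**2*Z - X*Y**2 + X*Y*Z - X*Z**2 + Y**2*Z + 3*Z**3

deg(f) = 3.
Substitute x = X/Z, y = Y/Z into f, then multiply by Z^3.
  monomial -1·x^3·y^0 ↦ -1·X^3·Y^0·Z^0.
  monomial 3·x^2·y^1 ↦ 3·X^2·Y^1·Z^0.
  monomial 2·x^2·y^0 ↦ 2·X^2·Y^0·Z^1.
  monomial -1·x^1·y^2 ↦ -1·X^1·Y^2·Z^0.
  monomial 1·x^1·y^1 ↦ 1·X^1·Y^1·Z^1.
  monomial -1·x^1·y^0 ↦ -1·X^1·Y^0·Z^2.
  monomial 1·x^0·y^2 ↦ 1·X^0·Y^2·Z^1.
  monomial 3·x^0·y^0 ↦ 3·X^0·Y^0·Z^3.
Collecting: F(X, Y, Z) = -X**3 + 3*X**2*Y + 2*X**2*Z - X*Y**2 + X*Y*Z - X*Z**2 + Y**2*Z + 3*Z**3.


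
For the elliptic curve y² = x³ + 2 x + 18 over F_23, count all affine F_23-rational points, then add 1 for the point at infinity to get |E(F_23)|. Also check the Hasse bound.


Affine points = {(0, 8), (0, 15), (6, 4), (6, 19), (9, 11), (9, 12), (10, 7), (10, 16), (16, 11), (16, 12), (20, 10), (20, 13), (21, 11), (21, 12)}; affine count = 14; |E(F_23)| = 15.

Discriminant check: Δ ∝ 4a³ + 27b² = 4·2³ + 27·18² = 4·8 + 27·324 ≡ 17 (mod 23). Nonzero ⇒ E is nonsingular.
For each x ∈ F_23, compute rhs = x³ + 2·x + 18 mod 23, then count y ∈ F_23 with y² ≡ rhs.
  x = 0: rhs = 18, matching y values: 8, 15 (2 points).
  x = 1: rhs = 21, matching y values: none (0 points).
  x = 2: rhs = 7, matching y values: none (0 points).
  x = 3: rhs = 5, matching y values: none (0 points).
  x = 4: rhs = 21, matching y values: none (0 points).
  x = 5: rhs = 15, matching y values: none (0 points).
  x = 6: rhs = 16, matching y values: 4, 19 (2 points).
  x = 7: rhs = 7, matching y values: none (0 points).
  x = 8: rhs = 17, matching y values: none (0 points).
  x = 9: rhs = 6, matching y values: 11, 12 (2 points).
  x = 10: rhs = 3, matching y values: 7, 16 (2 points).
  x = 11: rhs = 14, matching y values: none (0 points).
  x = 12: rhs = 22, matching y values: none (0 points).
  x = 13: rhs = 10, matching y values: none (0 points).
  x = 14: rhs = 7, matching y values: none (0 points).
  x = 15: rhs = 19, matching y values: none (0 points).
  x = 16: rhs = 6, matching y values: 11, 12 (2 points).
  x = 17: rhs = 20, matching y values: none (0 points).
  x = 18: rhs = 21, matching y values: none (0 points).
  x = 19: rhs = 15, matching y values: none (0 points).
  x = 20: rhs = 8, matching y values: 10, 13 (2 points).
  x = 21: rhs = 6, matching y values: 11, 12 (2 points).
  x = 22: rhs = 15, matching y values: none (0 points).
Total affine count: 14.
Full point count |E(F_23)| = 14 + 1 = 15.
Hasse bound: |15 − (23+1)| = |-9| = 9 ≤ 2√23 ≈ 9.5917 ✓.


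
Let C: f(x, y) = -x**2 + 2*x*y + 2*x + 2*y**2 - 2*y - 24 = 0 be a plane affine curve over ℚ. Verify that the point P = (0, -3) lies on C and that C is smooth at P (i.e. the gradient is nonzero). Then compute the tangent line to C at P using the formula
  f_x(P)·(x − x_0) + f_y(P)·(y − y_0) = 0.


Tangent line at P: -4*x - 14*y - 42 = 0.

Step 1: f(0, -3) = 0, so P lies on C.
Step 2: partial derivatives
  f_x(x, y) = -2*x + 2*y + 2, f_y(x, y) = 2*x + 4*y - 2.
  f_x(P) = -4, f_y(P) = -14 (gradient nonzero, so P is smooth).
Step 3: tangent line at P: -4·(x − 0) + -14·(y − -3) = 0.
Expanding: -4*x - 14*y - 42 = 0.


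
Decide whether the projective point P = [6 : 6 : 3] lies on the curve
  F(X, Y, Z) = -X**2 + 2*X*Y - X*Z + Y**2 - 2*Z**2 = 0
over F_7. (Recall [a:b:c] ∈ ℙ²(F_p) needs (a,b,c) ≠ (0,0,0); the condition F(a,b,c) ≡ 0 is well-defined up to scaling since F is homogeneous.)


F(6,6,3) ≡ 1 (mod 7); P is NOT on the curve.

Evaluate F(6, 6, 3) term-by-term (mod 7).
  -X**2 ↦ -1·36·1·1 = -36
  2*X*Y ↦ 2·6·6·1 = 72
  -X*Z ↦ -1·6·1·3 = -18
  Y**2 ↦ 1·1·36·1 = 36
  -2*Z**2 ↦ -2·1·1·9 = -18
Sum: F(6, 6, 3) = (-36) + (72) + (-18) + (36) + (-18) = 36.
Reducing mod 7: 36 ≡ 1 (mod 7).
Since F(a, b, c) ≡ 1 ≠ 0 (mod 7), P does NOT lie on the curve.


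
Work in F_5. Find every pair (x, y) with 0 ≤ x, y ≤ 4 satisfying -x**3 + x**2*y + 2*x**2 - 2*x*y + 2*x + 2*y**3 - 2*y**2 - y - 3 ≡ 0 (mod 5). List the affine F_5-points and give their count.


Affine F_5-points: {(0, 3), (1, 0), (1, 3), (2, 1), (4, 1), (4, 2), (4, 3)}; count = 7.

For each of the 25 pairs (x, y) ∈ F_5², evaluate f(x, y) mod 5. Record the zeros.
  x = 0: [0↦2, 1↦1, 2↦3, 3↦0, 4↦4]  zeros at y ∈ {3}
  x = 1: [0↦0, 1↦3, 2↦4, 3↦0, 4↦3]  zeros at y ∈ {0, 3}
  x = 2: [0↦1, 1↦0, 2↦2, 3↦4, 4↦3]  zeros at y ∈ {1}
  x = 3: [0↦4, 1↦1, 2↦1, 3↦1, 4↦3]  zeros at y ∈ ∅
  x = 4: [0↦3, 1↦0, 2↦0, 3↦0, 4↦2]  zeros at y ∈ {1, 2, 3}
Collecting zeros: affine points = {(0, 3), (1, 0), (1, 3), (2, 1), (4, 1), (4, 2), (4, 3)}.
Total count |C(F_5)_aff| = 7.


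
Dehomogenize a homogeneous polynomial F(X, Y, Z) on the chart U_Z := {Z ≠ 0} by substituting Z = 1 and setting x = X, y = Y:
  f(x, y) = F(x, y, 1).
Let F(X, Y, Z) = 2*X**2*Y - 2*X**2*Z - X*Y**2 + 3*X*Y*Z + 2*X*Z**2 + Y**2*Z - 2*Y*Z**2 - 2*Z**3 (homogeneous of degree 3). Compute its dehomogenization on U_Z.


f(x, y) = 2*x**2*y - 2*x**2 - x*y**2 + 3*x*y + 2*x + y**2 - 2*y - 2

On U_Z we set Z = 1. Each monomial c·X^i·Y^j·Z^k in F becomes c·x^i·y^j·1^k = c·x^i·y^j.
Substituting Z = 1: F(X, Y, 1) = 2*x**2*y - 2*x**2 - x*y**2 + 3*x*y + 2*x + y**2 - 2*y - 2.
Note: deg(f) ≤ deg(F) = 3; strict inequality happens when F is divisible by Z (lost terms).


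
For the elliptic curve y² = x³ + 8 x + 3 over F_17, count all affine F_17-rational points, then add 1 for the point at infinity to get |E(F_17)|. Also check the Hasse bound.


Affine points = {(5, 7), (5, 10), (8, 1), (8, 16), (12, 5), (12, 12), (13, 3), (13, 14), (15, 8), (15, 9)}; affine count = 10; |E(F_17)| = 11.

Discriminant check: Δ ∝ 4a³ + 27b² = 4·8³ + 27·3² = 4·512 + 27·9 ≡ 13 (mod 17). Nonzero ⇒ E is nonsingular.
For each x ∈ F_17, compute rhs = x³ + 8·x + 3 mod 17, then count y ∈ F_17 with y² ≡ rhs.
  x = 0: rhs = 3, matching y values: none (0 points).
  x = 1: rhs = 12, matching y values: none (0 points).
  x = 2: rhs = 10, matching y values: none (0 points).
  x = 3: rhs = 3, matching y values: none (0 points).
  x = 4: rhs = 14, matching y values: none (0 points).
  x = 5: rhs = 15, matching y values: 7, 10 (2 points).
  x = 6: rhs = 12, matching y values: none (0 points).
  x = 7: rhs = 11, matching y values: none (0 points).
  x = 8: rhs = 1, matching y values: 1, 16 (2 points).
  x = 9: rhs = 5, matching y values: none (0 points).
  x = 10: rhs = 12, matching y values: none (0 points).
  x = 11: rhs = 11, matching y values: none (0 points).
  x = 12: rhs = 8, matching y values: 5, 12 (2 points).
  x = 13: rhs = 9, matching y values: 3, 14 (2 points).
  x = 14: rhs = 3, matching y values: none (0 points).
  x = 15: rhs = 13, matching y values: 8, 9 (2 points).
  x = 16: rhs = 11, matching y values: none (0 points).
Total affine count: 10.
Full point count |E(F_17)| = 10 + 1 = 11.
Hasse bound: |11 − (17+1)| = |-7| = 7 ≤ 2√17 ≈ 8.2462 ✓.


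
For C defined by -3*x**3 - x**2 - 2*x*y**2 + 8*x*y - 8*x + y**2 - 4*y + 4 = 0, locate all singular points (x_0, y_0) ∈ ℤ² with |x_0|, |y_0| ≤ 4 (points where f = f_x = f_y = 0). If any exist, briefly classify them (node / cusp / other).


Singular points: {(0, 2)}; classification: node.

Compute partial derivatives:
  f_x = -9*x**2 - 2*x - 2*y**2 + 8*y - 8.
  f_y = -4*x*y + 8*x + 2*y - 4.
Scan x_0 ∈ {−4, ..., 4}. For each x_0, f_y(x_0, y) is a polynomial in y; find its integer roots y ∈ {−4, ..., 4}, then test f_x and f at those candidates.
  x = -4: f_y(-4, y) = 18*y - 36; vanishes at y ∈ {2}. (-4, 2): f_x = -136 ≠ 0.
  x = -3: f_y(-3, y) = 14*y - 28; vanishes at y ∈ {2}. (-3, 2): f_x = -75 ≠ 0.
  x = -2: f_y(-2, y) = 10*y - 20; vanishes at y ∈ {2}. (-2, 2): f_x = -32 ≠ 0.
  x = -1: f_y(-1, y) = 6*y - 12; vanishes at y ∈ {2}. (-1, 2): f_x = -7 ≠ 0.
  x = 0: f_y(0, y) = 2*y - 4; vanishes at y ∈ {2}. (0, 2): f_x = 0, f = 0 — SINGULAR.
  x = 1: f_y(1, y) = 4 - 2*y; vanishes at y ∈ {2}. (1, 2): f_x = -11 ≠ 0.
  x = 2: f_y(2, y) = 12 - 6*y; vanishes at y ∈ {2}. (2, 2): f_x = -40 ≠ 0.
  x = 3: f_y(3, y) = 20 - 10*y; vanishes at y ∈ {2}. (3, 2): f_x = -87 ≠ 0.
  x = 4: f_y(4, y) = 28 - 14*y; vanishes at y ∈ {2}. (4, 2): f_x = -152 ≠ 0.
Only singular point on the grid: (0, 2).
Classify: substitute x = 0 + u, y = 2 + v and expand: f = -3*u**3 - u**2 - 2*u*v**2 + v**2.
No constant or linear terms (consistent with a singular point). Quadratic part: -u**2 + v**2. Cubic part: -3*u**3 - 2*u*v**2.
The quadratic part v**2 - u**2 = (v − u)(v + u) splits into two distinct linear factors, so there are two distinct tangent lines y − 2 = ±(x − 0) — this is a node (ordinary double point).
Classification: node.


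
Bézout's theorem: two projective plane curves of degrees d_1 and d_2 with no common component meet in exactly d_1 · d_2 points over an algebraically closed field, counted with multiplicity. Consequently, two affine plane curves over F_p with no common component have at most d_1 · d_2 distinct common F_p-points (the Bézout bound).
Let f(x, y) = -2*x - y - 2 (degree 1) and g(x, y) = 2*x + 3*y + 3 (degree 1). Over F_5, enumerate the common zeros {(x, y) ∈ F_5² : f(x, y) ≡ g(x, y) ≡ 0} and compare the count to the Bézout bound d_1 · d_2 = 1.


Common zeros: {(3, 2)}; count = 1; Bézout bound = 1.

deg(f) = 1, deg(g) = 1, so Bézout bound = 1.
Scan x ∈ F_5. For each x, list the y ∈ F_5 with f(x, y) ≡ 0 and those with g(x, y) ≡ 0 (mod 5); the common zeros in that column are the intersection.
  x = 0: f ≡ 0 at y ∈ {3}; g ≡ 0 at y ∈ {4}; common: ∅.
  x = 1: f ≡ 0 at y ∈ {1}; g ≡ 0 at y ∈ {0}; common: ∅.
  x = 2: f ≡ 0 at y ∈ {4}; g ≡ 0 at y ∈ {1}; common: ∅.
  x = 3: f ≡ 0 at y ∈ {2}; g ≡ 0 at y ∈ {2}; common: {2}.
  x = 4: f ≡ 0 at y ∈ {0}; g ≡ 0 at y ∈ {3}; common: ∅.
Collecting: common zeros = {(3, 2)}, so the count is 1.
Comparison with the Bézout bound: 1 ≤ 1 = deg(f)·deg(g), as expected for curves with no common component (the bound is attained).


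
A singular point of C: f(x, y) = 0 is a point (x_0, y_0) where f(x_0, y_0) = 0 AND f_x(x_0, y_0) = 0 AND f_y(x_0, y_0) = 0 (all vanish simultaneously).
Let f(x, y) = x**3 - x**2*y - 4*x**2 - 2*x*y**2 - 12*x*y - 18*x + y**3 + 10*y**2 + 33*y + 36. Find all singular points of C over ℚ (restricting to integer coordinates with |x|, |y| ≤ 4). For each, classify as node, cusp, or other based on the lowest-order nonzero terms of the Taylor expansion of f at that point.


Singular points: {(0, -3)}; classification: node.

Compute partial derivatives:
  f_x = 3*x**2 - 2*x*y - 8*x - 2*y**2 - 12*y - 18.
  f_y = -x**2 - 4*x*y - 12*x + 3*y**2 + 20*y + 33.
Scan x_0 ∈ {−4, ..., 4}. For each x_0, f_y(x_0, y) is a polynomial in y; find its integer roots y ∈ {−4, ..., 4}, then test f_x and f at those candidates.
  x = -4: f_y(-4, y) = 3*y**2 + 36*y + 65; no integer root y with |y| ≤ 4.
  x = -3: f_y(-3, y) = 3*y**2 + 32*y + 60; no integer root y with |y| ≤ 4.
  x = -2: f_y(-2, y) = 3*y**2 + 28*y + 53; no integer root y with |y| ≤ 4.
  x = -1: f_y(-1, y) = 3*y**2 + 24*y + 44; no integer root y with |y| ≤ 4.
  x = 0: f_y(0, y) = 3*y**2 + 20*y + 33; vanishes at y ∈ {-3}. (0, -3): f_x = 0, f = 0 — SINGULAR.
  x = 1: f_y(1, y) = 3*y**2 + 16*y + 20; vanishes at y ∈ {-2}. (1, -2): f_x = -3 ≠ 0.
  x = 2: f_y(2, y) = 3*y**2 + 12*y + 5; no integer root y with |y| ≤ 4.
  x = 3: f_y(3, y) = 3*y**2 + 8*y - 12; no integer root y with |y| ≤ 4.
  x = 4: f_y(4, y) = 3*y**2 + 4*y - 31; no integer root y with |y| ≤ 4.
Only singular point on the grid: (0, -3).
Classify: substitute x = 0 + u, y = -3 + v and expand: f = u**3 - u**2*v - u**2 - 2*u*v**2 + v**3 + v**2.
No constant or linear terms (consistent with a singular point). Quadratic part: -u**2 + v**2. Cubic part: u**3 - u**2*v - 2*u*v**2 + v**3.
The quadratic part v**2 - u**2 = (v − u)(v + u) splits into two distinct linear factors, so there are two distinct tangent lines y − -3 = ±(x − 0) — this is a node (ordinary double point).
Classification: node.


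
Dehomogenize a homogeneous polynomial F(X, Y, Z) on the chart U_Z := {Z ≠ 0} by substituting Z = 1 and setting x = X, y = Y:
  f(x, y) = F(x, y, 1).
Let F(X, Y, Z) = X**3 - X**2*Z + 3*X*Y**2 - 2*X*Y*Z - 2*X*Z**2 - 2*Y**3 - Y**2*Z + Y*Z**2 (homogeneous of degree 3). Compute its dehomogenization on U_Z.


f(x, y) = x**3 - x**2 + 3*x*y**2 - 2*x*y - 2*x - 2*y**3 - y**2 + y

On U_Z we set Z = 1. Each monomial c·X^i·Y^j·Z^k in F becomes c·x^i·y^j·1^k = c·x^i·y^j.
Substituting Z = 1: F(X, Y, 1) = x**3 - x**2 + 3*x*y**2 - 2*x*y - 2*x - 2*y**3 - y**2 + y.
Note: deg(f) ≤ deg(F) = 3; strict inequality happens when F is divisible by Z (lost terms).


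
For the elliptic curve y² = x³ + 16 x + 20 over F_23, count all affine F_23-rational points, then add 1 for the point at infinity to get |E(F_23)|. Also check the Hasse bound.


Affine points = {(3, 7), (3, 16), (5, 8), (5, 15), (8, 4), (8, 19), (11, 3), (11, 20), (12, 10), (12, 13), (15, 1), (15, 22), (16, 5), (16, 18), (21, 7), (21, 16), (22, 7), (22, 16)}; affine count = 18; |E(F_23)| = 19.

Discriminant check: Δ ∝ 4a³ + 27b² = 4·16³ + 27·20² = 4·4096 + 27·400 ≡ 21 (mod 23). Nonzero ⇒ E is nonsingular.
For each x ∈ F_23, compute rhs = x³ + 16·x + 20 mod 23, then count y ∈ F_23 with y² ≡ rhs.
  x = 0: rhs = 20, matching y values: none (0 points).
  x = 1: rhs = 14, matching y values: none (0 points).
  x = 2: rhs = 14, matching y values: none (0 points).
  x = 3: rhs = 3, matching y values: 7, 16 (2 points).
  x = 4: rhs = 10, matching y values: none (0 points).
  x = 5: rhs = 18, matching y values: 8, 15 (2 points).
  x = 6: rhs = 10, matching y values: none (0 points).
  x = 7: rhs = 15, matching y values: none (0 points).
  x = 8: rhs = 16, matching y values: 4, 19 (2 points).
  x = 9: rhs = 19, matching y values: none (0 points).
  x = 10: rhs = 7, matching y values: none (0 points).
  x = 11: rhs = 9, matching y values: 3, 20 (2 points).
  x = 12: rhs = 8, matching y values: 10, 13 (2 points).
  x = 13: rhs = 10, matching y values: none (0 points).
  x = 14: rhs = 21, matching y values: none (0 points).
  x = 15: rhs = 1, matching y values: 1, 22 (2 points).
  x = 16: rhs = 2, matching y values: 5, 18 (2 points).
  x = 17: rhs = 7, matching y values: none (0 points).
  x = 18: rhs = 22, matching y values: none (0 points).
  x = 19: rhs = 7, matching y values: none (0 points).
  x = 20: rhs = 14, matching y values: none (0 points).
  x = 21: rhs = 3, matching y values: 7, 16 (2 points).
  x = 22: rhs = 3, matching y values: 7, 16 (2 points).
Total affine count: 18.
Full point count |E(F_23)| = 18 + 1 = 19.
Hasse bound: |19 − (23+1)| = |-5| = 5 ≤ 2√23 ≈ 9.5917 ✓.


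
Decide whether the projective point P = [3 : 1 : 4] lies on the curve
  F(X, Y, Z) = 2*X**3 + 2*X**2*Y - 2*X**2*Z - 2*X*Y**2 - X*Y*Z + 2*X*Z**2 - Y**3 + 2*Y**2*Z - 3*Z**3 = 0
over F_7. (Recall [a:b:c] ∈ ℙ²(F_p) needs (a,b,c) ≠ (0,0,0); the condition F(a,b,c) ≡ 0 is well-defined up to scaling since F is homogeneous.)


F(3,1,4) ≡ 5 (mod 7); P is NOT on the curve.

Evaluate F(3, 1, 4) term-by-term (mod 7).
  2*X**3 ↦ 2·27·1·1 = 54
  2*X**2*Y ↦ 2·9·1·1 = 18
  -2*X**2*Z ↦ -2·9·1·4 = -72
  -2*X*Y**2 ↦ -2·3·1·1 = -6
  -X*Y*Z ↦ -1·3·1·4 = -12
  2*X*Z**2 ↦ 2·3·1·16 = 96
  -Y**3 ↦ -1·1·1·1 = -1
  2*Y**2*Z ↦ 2·1·1·4 = 8
  -3*Z**3 ↦ -3·1·1·64 = -192
Sum: F(3, 1, 4) = (54) + (18) + (-72) + (-6) + (-12) + (96) + (-1) + (8) + (-192) = -107.
Reducing mod 7: -107 ≡ 5 (mod 7).
Since F(a, b, c) ≡ 5 ≠ 0 (mod 7), P does NOT lie on the curve.


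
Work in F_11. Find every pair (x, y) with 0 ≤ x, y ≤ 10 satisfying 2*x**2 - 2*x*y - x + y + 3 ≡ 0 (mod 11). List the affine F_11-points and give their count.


Affine F_11-points: {(0, 8), (1, 4), (2, 3), (3, 8), (4, 6), (5, 9), (7, 3), (8, 6), (9, 4), (10, 9)}; count = 10.

For each of the 121 pairs (x, y) ∈ F_11², evaluate f(x, y) mod 11. Record the zeros.
  x = 0: [0↦3, 1↦4, 2↦5, 3↦6, 4↦7, 5↦8, 6↦9, 7↦10, 8↦0, 9↦1, 10↦2]  zeros at y ∈ {8}
  x = 1: [0↦4, 1↦3, 2↦2, 3↦1, 4↦0, 5↦10, 6↦9, 7↦8, 8↦7, 9↦6, 10↦5]  zeros at y ∈ {4}
  x = 2: [0↦9, 1↦6, 2↦3, 3↦0, 4↦8, 5↦5, 6↦2, 7↦10, 8↦7, 9↦4, 10↦1]  zeros at y ∈ {3}
  x = 3: [0↦7, 1↦2, 2↦8, 3↦3, 4↦9, 5↦4, 6↦10, 7↦5, 8↦0, 9↦6, 10↦1]  zeros at y ∈ {8}
  x = 4: [0↦9, 1↦2, 2↦6, 3↦10, 4↦3, 5↦7, 6↦0, 7↦4, 8↦8, 9↦1, 10↦5]  zeros at y ∈ {6}
  x = 5: [0↦4, 1↦6, 2↦8, 3↦10, 4↦1, 5↦3, 6↦5, 7↦7, 8↦9, 9↦0, 10↦2]  zeros at y ∈ {9}
  x = 6: [0↦3, 1↦3, 2↦3, 3↦3, 4↦3, 5↦3, 6↦3, 7↦3, 8↦3, 9↦3, 10↦3]  zeros at y ∈ ∅
  x = 7: [0↦6, 1↦4, 2↦2, 3↦0, 4↦9, 5↦7, 6↦5, 7↦3, 8↦1, 9↦10, 10↦8]  zeros at y ∈ {3}
  x = 8: [0↦2, 1↦9, 2↦5, 3↦1, 4↦8, 5↦4, 6↦0, 7↦7, 8↦3, 9↦10, 10↦6]  zeros at y ∈ {6}
  x = 9: [0↦2, 1↦7, 2↦1, 3↦6, 4↦0, 5↦5, 6↦10, 7↦4, 8↦9, 9↦3, 10↦8]  zeros at y ∈ {4}
  x = 10: [0↦6, 1↦9, 2↦1, 3↦4, 4↦7, 5↦10, 6↦2, 7↦5, 8↦8, 9↦0, 10↦3]  zeros at y ∈ {9}
Collecting zeros: affine points = {(0, 8), (1, 4), (2, 3), (3, 8), (4, 6), (5, 9), (7, 3), (8, 6), (9, 4), (10, 9)}.
Total count |C(F_11)_aff| = 10.


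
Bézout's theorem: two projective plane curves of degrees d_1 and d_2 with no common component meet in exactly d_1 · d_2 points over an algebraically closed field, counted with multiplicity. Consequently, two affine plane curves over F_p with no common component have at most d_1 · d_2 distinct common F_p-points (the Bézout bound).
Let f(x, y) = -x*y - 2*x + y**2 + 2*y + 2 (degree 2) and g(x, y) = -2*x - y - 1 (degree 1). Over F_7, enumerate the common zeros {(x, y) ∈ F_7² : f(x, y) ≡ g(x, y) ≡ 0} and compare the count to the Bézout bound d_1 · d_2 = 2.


Common zeros: ∅; count = 0; Bézout bound = 2.

deg(f) = 2, deg(g) = 1, so Bézout bound = 2.
Scan x ∈ F_7. For each x, list the y ∈ F_7 with f(x, y) ≡ 0 and those with g(x, y) ≡ 0 (mod 7); the common zeros in that column are the intersection.
  x = 0: f ≡ 0 at y ∈ ∅; g ≡ 0 at y ∈ {6}; common: ∅.
  x = 1: f ≡ 0 at y ∈ {0, 6}; g ≡ 0 at y ∈ {4}; common: ∅.
  x = 2: f ≡ 0 at y ∈ {3, 4}; g ≡ 0 at y ∈ {2}; common: ∅.
  x = 3: f ≡ 0 at y ∈ ∅; g ≡ 0 at y ∈ {0}; common: ∅.
  x = 4: f ≡ 0 at y ∈ {1}; g ≡ 0 at y ∈ {5}; common: ∅.
  x = 5: f ≡ 0 at y ∈ ∅; g ≡ 0 at y ∈ {3}; common: ∅.
  x = 6: f ≡ 0 at y ∈ {2}; g ≡ 0 at y ∈ {1}; common: ∅.
Collecting: common zeros = ∅, so the count is 0.
Comparison with the Bézout bound: 0 ≤ 2 = deg(f)·deg(g), as expected for curves with no common component (the affine F_7-count falls short of the bound because intersections may lie at infinity, over extension fields, or carry multiplicity).


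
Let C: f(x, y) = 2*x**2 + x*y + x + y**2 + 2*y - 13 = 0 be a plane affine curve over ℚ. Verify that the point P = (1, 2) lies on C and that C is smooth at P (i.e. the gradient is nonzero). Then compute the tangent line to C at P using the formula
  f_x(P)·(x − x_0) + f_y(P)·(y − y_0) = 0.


Tangent line at P: 7*x + 7*y - 21 = 0.

Step 1: f(1, 2) = 0, so P lies on C.
Step 2: partial derivatives
  f_x(x, y) = 4*x + y + 1, f_y(x, y) = x + 2*y + 2.
  f_x(P) = 7, f_y(P) = 7 (gradient nonzero, so P is smooth).
Step 3: tangent line at P: 7·(x − 1) + 7·(y − 2) = 0.
Expanding: 7*x + 7*y - 21 = 0.


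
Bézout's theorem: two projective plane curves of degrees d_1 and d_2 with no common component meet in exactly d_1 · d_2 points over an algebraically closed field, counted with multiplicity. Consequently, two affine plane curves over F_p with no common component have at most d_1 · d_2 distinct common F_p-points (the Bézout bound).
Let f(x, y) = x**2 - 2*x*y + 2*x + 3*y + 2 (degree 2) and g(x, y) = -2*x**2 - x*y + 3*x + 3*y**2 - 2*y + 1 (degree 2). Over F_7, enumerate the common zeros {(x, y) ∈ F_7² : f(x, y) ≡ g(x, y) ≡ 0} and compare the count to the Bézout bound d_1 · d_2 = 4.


Common zeros: {(2, 3)}; count = 1; Bézout bound = 4.

deg(f) = 2, deg(g) = 2, so Bézout bound = 4.
Scan x ∈ F_7. For each x, list the y ∈ F_7 with f(x, y) ≡ 0 and those with g(x, y) ≡ 0 (mod 7); the common zeros in that column are the intersection.
  x = 0: f ≡ 0 at y ∈ {4}; g ≡ 0 at y ∈ ∅; common: ∅.
  x = 1: f ≡ 0 at y ∈ {2}; g ≡ 0 at y ∈ ∅; common: ∅.
  x = 2: f ≡ 0 at y ∈ {3}; g ≡ 0 at y ∈ {3}; common: {3}.
  x = 3: f ≡ 0 at y ∈ {1}; g ≡ 0 at y ∈ {5, 6}; common: ∅.
  x = 4: f ≡ 0 at y ∈ {1}; g ≡ 0 at y ∈ ∅; common: ∅.
  x = 5: f ≡ 0 at y ∈ ∅; g ≡ 0 at y ∈ {3, 4}; common: ∅.
  x = 6: f ≡ 0 at y ∈ {4}; g ≡ 0 at y ∈ {6}; common: ∅.
Collecting: common zeros = {(2, 3)}, so the count is 1.
Comparison with the Bézout bound: 1 ≤ 4 = deg(f)·deg(g), as expected for curves with no common component (the affine F_7-count falls short of the bound because intersections may lie at infinity, over extension fields, or carry multiplicity).
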